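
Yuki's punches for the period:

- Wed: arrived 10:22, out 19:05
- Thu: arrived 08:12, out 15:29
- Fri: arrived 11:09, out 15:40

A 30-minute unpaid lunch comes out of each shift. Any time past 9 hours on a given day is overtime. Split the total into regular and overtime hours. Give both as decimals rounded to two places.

Wed: 10:22–19:05 = 8 h 43 min; less 30 min break → 8 h 13 min
Thu: 08:12–15:29 = 7 h 17 min; less 30 min break → 6 h 47 min
Fri: 11:09–15:40 = 4 h 31 min; less 30 min break → 4 h 1 min
Wed reg 8 h 13 min / OT 0 h 0 min; Thu reg 6 h 47 min / OT 0 h 0 min; Fri reg 4 h 1 min / OT 0 h 0 min.
Totals: regular 19 h 1 min, overtime 0 h 0 min.

Regular 19.02 hours, overtime 0.00 hours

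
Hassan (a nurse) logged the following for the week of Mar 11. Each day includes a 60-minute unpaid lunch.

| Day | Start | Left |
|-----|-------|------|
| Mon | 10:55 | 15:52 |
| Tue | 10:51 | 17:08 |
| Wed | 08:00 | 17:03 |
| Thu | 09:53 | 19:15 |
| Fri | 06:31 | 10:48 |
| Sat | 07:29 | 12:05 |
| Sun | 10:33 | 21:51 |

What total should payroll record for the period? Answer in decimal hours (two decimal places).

Mon: 10:55–15:52 = 4 h 57 min; less 60 min break → 3 h 57 min
Tue: 10:51–17:08 = 6 h 17 min; less 60 min break → 5 h 17 min
Wed: 08:00–17:03 = 9 h 3 min; less 60 min break → 8 h 3 min
Thu: 09:53–19:15 = 9 h 22 min; less 60 min break → 8 h 22 min
Fri: 06:31–10:48 = 4 h 17 min; less 60 min break → 3 h 17 min
Sat: 07:29–12:05 = 4 h 36 min; less 60 min break → 3 h 36 min
Sun: 10:33–21:51 = 11 h 18 min; less 60 min break → 10 h 18 min
Total: 3 h 57 min + 5 h 17 min + 8 h 3 min + 8 h 22 min + 3 h 17 min + 3 h 36 min + 10 h 18 min = 42 h 50 min.

42.83 hours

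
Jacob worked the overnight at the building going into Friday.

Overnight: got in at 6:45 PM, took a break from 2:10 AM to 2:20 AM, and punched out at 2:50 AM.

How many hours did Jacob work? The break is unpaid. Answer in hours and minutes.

7 h 55 min

Overnight: 6:45 PM → midnight = 5 h 15 min; midnight → 2:50 AM = 2 h 50 min; span 8 h 5 min; less 10 min break → 7 h 55 min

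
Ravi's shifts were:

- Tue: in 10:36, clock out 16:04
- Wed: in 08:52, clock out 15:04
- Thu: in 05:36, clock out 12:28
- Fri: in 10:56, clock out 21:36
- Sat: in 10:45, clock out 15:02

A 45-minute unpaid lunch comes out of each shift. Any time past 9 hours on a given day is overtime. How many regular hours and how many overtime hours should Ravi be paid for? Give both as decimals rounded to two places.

Regular 28.82 hours, overtime 0.92 hours

Tue: 10:36–16:04 = 5 h 28 min; less 45 min break → 4 h 43 min
Wed: 08:52–15:04 = 6 h 12 min; less 45 min break → 5 h 27 min
Thu: 05:36–12:28 = 6 h 52 min; less 45 min break → 6 h 7 min
Fri: 10:56–21:36 = 10 h 40 min; less 45 min break → 9 h 55 min
Sat: 10:45–15:02 = 4 h 17 min; less 45 min break → 3 h 32 min
Tue reg 4 h 43 min / OT 0 h 0 min; Wed reg 5 h 27 min / OT 0 h 0 min; Thu reg 6 h 7 min / OT 0 h 0 min; Fri reg 9 h 0 min / OT 0 h 55 min; Sat reg 3 h 32 min / OT 0 h 0 min.
Totals: regular 28 h 49 min, overtime 0 h 55 min.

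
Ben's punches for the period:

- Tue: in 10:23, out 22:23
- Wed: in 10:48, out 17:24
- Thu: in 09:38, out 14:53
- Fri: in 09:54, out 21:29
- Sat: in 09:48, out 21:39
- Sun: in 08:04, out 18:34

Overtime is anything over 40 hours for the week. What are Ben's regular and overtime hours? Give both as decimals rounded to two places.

Tue: 10:23–22:23 = 12 h 0 min
Wed: 10:48–17:24 = 6 h 36 min
Thu: 09:38–14:53 = 5 h 15 min
Fri: 09:54–21:29 = 11 h 35 min
Sat: 09:48–21:39 = 11 h 51 min
Sun: 08:04–18:34 = 10 h 30 min
Total worked: 57 h 47 min = 57.78 h.
Threshold 40 h → overtime 17 h 47 min, regular 40 h 0 min.

Regular 40.00 hours, overtime 17.78 hours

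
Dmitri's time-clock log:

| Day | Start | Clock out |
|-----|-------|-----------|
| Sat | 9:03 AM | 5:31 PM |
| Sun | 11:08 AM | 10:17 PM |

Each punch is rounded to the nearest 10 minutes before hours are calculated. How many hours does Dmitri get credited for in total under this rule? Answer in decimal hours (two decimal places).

Sat: in 9:03 AM→9:00 AM, out 5:31 PM→5:30 PM; 8 h 30 min
Sun: in 11:08 AM→11:10 AM, out 10:17 PM→10:20 PM; 11 h 10 min
Total credited: 19 h 40 min.

19.67 hours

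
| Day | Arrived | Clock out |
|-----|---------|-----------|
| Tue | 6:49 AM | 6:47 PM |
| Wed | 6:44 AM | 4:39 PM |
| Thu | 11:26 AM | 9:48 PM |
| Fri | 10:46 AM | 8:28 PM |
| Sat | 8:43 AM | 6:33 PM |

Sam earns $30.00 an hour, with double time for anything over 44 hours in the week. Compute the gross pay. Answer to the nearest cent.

Tue: 6:49 AM–6:47 PM = 11 h 58 min
Wed: 6:44 AM–4:39 PM = 9 h 55 min
Thu: 11:26 AM–9:48 PM = 10 h 22 min
Fri: 10:46 AM–8:28 PM = 9 h 42 min
Sat: 8:43 AM–6:33 PM = 9 h 50 min
Total worked: 51 h 47 min = 3107 min.
Regular 44 h 0 min = 2640 min at $30.00/h; overtime 7 h 47 min = 467 min at $60.00/h.
Pay = (2640 × $30.00 + 467 × $60.00) ÷ 60 = $1787.00.

$1787.00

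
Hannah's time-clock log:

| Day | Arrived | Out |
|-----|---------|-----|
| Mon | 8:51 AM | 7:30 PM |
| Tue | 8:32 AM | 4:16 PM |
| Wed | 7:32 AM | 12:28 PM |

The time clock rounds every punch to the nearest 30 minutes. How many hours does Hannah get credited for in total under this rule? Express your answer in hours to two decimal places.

23.50 hours

Mon: in 8:51 AM→9:00 AM, out 7:30 PM→7:30 PM; 10 h 30 min
Tue: in 8:32 AM→8:30 AM, out 4:16 PM→4:30 PM; 8 h 0 min
Wed: in 7:32 AM→7:30 AM, out 12:28 PM→12:30 PM; 5 h 0 min
Total credited: 23 h 30 min.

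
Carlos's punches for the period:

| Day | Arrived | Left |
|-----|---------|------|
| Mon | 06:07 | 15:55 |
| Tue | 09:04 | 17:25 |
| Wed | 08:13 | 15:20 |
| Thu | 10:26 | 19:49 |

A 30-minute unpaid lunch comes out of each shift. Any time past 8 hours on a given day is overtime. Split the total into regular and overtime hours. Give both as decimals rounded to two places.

Regular 30.47 hours, overtime 2.18 hours

Mon: 06:07–15:55 = 9 h 48 min; less 30 min break → 9 h 18 min
Tue: 09:04–17:25 = 8 h 21 min; less 30 min break → 7 h 51 min
Wed: 08:13–15:20 = 7 h 7 min; less 30 min break → 6 h 37 min
Thu: 10:26–19:49 = 9 h 23 min; less 30 min break → 8 h 53 min
Mon reg 8 h 0 min / OT 1 h 18 min; Tue reg 7 h 51 min / OT 0 h 0 min; Wed reg 6 h 37 min / OT 0 h 0 min; Thu reg 8 h 0 min / OT 0 h 53 min.
Totals: regular 30 h 28 min, overtime 2 h 11 min.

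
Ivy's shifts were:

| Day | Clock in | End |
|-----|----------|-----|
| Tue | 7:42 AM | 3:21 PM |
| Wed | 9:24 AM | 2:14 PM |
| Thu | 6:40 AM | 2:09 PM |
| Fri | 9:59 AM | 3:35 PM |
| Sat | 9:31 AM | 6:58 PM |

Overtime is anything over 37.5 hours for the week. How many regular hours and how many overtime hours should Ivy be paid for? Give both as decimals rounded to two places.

Tue: 7:42 AM–3:21 PM = 7 h 39 min
Wed: 9:24 AM–2:14 PM = 4 h 50 min
Thu: 6:40 AM–2:09 PM = 7 h 29 min
Fri: 9:59 AM–3:35 PM = 5 h 36 min
Sat: 9:31 AM–6:58 PM = 9 h 27 min
Total worked: 35 h 1 min = 35.02 h.
Threshold 37.5 h → overtime 0 h 0 min, regular 35 h 1 min.

Regular 35.02 hours, overtime 0.00 hours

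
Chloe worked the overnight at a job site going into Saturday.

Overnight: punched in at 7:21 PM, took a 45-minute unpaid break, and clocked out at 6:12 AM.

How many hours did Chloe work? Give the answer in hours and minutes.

Overnight: 7:21 PM → midnight = 4 h 39 min; midnight → 6:12 AM = 6 h 12 min; span 10 h 51 min; less 45 min break → 10 h 6 min

10 h 6 min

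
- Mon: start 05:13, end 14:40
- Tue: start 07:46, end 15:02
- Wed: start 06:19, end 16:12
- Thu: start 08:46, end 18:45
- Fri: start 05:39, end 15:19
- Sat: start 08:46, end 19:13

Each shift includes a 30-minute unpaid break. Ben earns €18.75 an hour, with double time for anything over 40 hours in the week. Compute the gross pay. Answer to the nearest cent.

€1263.75

Mon: 05:13–14:40 = 9 h 27 min; less 30 min break → 8 h 57 min
Tue: 07:46–15:02 = 7 h 16 min; less 30 min break → 6 h 46 min
Wed: 06:19–16:12 = 9 h 53 min; less 30 min break → 9 h 23 min
Thu: 08:46–18:45 = 9 h 59 min; less 30 min break → 9 h 29 min
Fri: 05:39–15:19 = 9 h 40 min; less 30 min break → 9 h 10 min
Sat: 08:46–19:13 = 10 h 27 min; less 30 min break → 9 h 57 min
Total worked: 53 h 42 min = 3222 min.
Regular 40 h 0 min = 2400 min at €18.75/h; overtime 13 h 42 min = 822 min at €37.50/h.
Pay = (2400 × €18.75 + 822 × €37.50) ÷ 60 = €1263.75.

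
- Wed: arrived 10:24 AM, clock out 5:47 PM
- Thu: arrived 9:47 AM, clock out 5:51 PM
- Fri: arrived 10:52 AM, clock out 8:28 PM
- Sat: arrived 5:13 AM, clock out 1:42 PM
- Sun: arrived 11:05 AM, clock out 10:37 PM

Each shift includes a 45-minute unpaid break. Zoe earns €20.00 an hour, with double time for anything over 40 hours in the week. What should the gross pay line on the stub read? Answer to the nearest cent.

Wed: 10:24 AM–5:47 PM = 7 h 23 min; less 45 min break → 6 h 38 min
Thu: 9:47 AM–5:51 PM = 8 h 4 min; less 45 min break → 7 h 19 min
Fri: 10:52 AM–8:28 PM = 9 h 36 min; less 45 min break → 8 h 51 min
Sat: 5:13 AM–1:42 PM = 8 h 29 min; less 45 min break → 7 h 44 min
Sun: 11:05 AM–10:37 PM = 11 h 32 min; less 45 min break → 10 h 47 min
Total worked: 41 h 19 min = 2479 min.
Regular 40 h 0 min = 2400 min at €20.00/h; overtime 1 h 19 min = 79 min at €40.00/h.
Pay = (2400 × €20.00 + 79 × €40.00) ÷ 60 = €852.67.

€852.67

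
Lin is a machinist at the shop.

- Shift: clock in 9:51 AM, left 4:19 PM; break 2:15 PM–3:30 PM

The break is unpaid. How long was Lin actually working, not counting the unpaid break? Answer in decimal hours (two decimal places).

5.22 hours

Shift: 9:51 AM–4:19 PM = 6 h 28 min; less 75 min break → 5 h 13 min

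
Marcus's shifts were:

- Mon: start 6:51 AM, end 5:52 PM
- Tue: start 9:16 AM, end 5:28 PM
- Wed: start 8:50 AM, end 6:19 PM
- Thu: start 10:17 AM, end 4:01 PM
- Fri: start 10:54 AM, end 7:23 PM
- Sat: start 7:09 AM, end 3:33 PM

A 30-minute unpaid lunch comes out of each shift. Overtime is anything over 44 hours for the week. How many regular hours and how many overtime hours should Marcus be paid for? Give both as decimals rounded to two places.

Mon: 6:51 AM–5:52 PM = 11 h 1 min; less 30 min break → 10 h 31 min
Tue: 9:16 AM–5:28 PM = 8 h 12 min; less 30 min break → 7 h 42 min
Wed: 8:50 AM–6:19 PM = 9 h 29 min; less 30 min break → 8 h 59 min
Thu: 10:17 AM–4:01 PM = 5 h 44 min; less 30 min break → 5 h 14 min
Fri: 10:54 AM–7:23 PM = 8 h 29 min; less 30 min break → 7 h 59 min
Sat: 7:09 AM–3:33 PM = 8 h 24 min; less 30 min break → 7 h 54 min
Total worked: 48 h 19 min = 48.32 h.
Threshold 44 h → overtime 4 h 19 min, regular 44 h 0 min.

Regular 44.00 hours, overtime 4.32 hours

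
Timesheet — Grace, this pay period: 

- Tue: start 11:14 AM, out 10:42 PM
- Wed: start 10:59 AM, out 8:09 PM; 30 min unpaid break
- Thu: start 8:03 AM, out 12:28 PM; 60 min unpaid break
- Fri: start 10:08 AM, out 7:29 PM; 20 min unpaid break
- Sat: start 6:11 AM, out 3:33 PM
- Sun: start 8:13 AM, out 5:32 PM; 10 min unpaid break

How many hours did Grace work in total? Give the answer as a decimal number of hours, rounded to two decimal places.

51.08 hours

Tue: 11:14 AM–10:42 PM = 11 h 28 min
Wed: 10:59 AM–8:09 PM = 9 h 10 min; less 30 min break → 8 h 40 min
Thu: 8:03 AM–12:28 PM = 4 h 25 min; less 60 min break → 3 h 25 min
Fri: 10:08 AM–7:29 PM = 9 h 21 min; less 20 min break → 9 h 1 min
Sat: 6:11 AM–3:33 PM = 9 h 22 min
Sun: 8:13 AM–5:32 PM = 9 h 19 min; less 10 min break → 9 h 9 min
Total: 11 h 28 min + 8 h 40 min + 3 h 25 min + 9 h 1 min + 9 h 22 min + 9 h 9 min = 51 h 5 min.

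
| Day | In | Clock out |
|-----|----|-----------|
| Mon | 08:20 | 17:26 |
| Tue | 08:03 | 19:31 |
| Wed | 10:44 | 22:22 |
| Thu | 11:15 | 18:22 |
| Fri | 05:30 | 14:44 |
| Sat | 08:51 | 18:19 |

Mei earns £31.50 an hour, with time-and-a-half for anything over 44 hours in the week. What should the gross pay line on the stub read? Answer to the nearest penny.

£2048.29

Mon: 08:20–17:26 = 9 h 6 min
Tue: 08:03–19:31 = 11 h 28 min
Wed: 10:44–22:22 = 11 h 38 min
Thu: 11:15–18:22 = 7 h 7 min
Fri: 05:30–14:44 = 9 h 14 min
Sat: 08:51–18:19 = 9 h 28 min
Total worked: 58 h 1 min = 3481 min.
Regular 44 h 0 min = 2640 min at £31.50/h; overtime 14 h 1 min = 841 min at £47.25/h.
Pay = (2640 × £31.50 + 841 × £47.25) ÷ 60 = £2048.29.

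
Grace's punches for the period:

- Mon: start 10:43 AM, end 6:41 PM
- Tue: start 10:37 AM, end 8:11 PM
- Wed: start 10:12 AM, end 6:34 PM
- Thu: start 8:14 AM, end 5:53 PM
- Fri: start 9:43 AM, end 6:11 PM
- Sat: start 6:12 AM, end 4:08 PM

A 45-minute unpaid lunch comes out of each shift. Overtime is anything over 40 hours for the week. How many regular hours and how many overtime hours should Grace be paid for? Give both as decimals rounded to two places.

Regular 40.00 hours, overtime 9.45 hours

Mon: 10:43 AM–6:41 PM = 7 h 58 min; less 45 min break → 7 h 13 min
Tue: 10:37 AM–8:11 PM = 9 h 34 min; less 45 min break → 8 h 49 min
Wed: 10:12 AM–6:34 PM = 8 h 22 min; less 45 min break → 7 h 37 min
Thu: 8:14 AM–5:53 PM = 9 h 39 min; less 45 min break → 8 h 54 min
Fri: 9:43 AM–6:11 PM = 8 h 28 min; less 45 min break → 7 h 43 min
Sat: 6:12 AM–4:08 PM = 9 h 56 min; less 45 min break → 9 h 11 min
Total worked: 49 h 27 min = 49.45 h.
Threshold 40 h → overtime 9 h 27 min, regular 40 h 0 min.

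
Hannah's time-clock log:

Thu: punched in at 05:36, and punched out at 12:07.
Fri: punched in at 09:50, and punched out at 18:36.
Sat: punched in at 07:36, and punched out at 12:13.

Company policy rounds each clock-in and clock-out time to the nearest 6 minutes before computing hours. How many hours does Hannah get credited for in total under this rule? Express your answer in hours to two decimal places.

19.90 hours

Thu: in 05:36→05:36, out 12:07→12:06; 6 h 30 min
Fri: in 09:50→09:48, out 18:36→18:36; 8 h 48 min
Sat: in 07:36→07:36, out 12:13→12:12; 4 h 36 min
Total credited: 19 h 54 min.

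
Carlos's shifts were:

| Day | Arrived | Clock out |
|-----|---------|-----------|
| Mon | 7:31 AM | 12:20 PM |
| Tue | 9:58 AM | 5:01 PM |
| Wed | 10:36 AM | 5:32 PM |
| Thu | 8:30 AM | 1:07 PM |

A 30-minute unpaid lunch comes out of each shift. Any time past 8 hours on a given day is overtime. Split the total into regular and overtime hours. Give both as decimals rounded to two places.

Mon: 7:31 AM–12:20 PM = 4 h 49 min; less 30 min break → 4 h 19 min
Tue: 9:58 AM–5:01 PM = 7 h 3 min; less 30 min break → 6 h 33 min
Wed: 10:36 AM–5:32 PM = 6 h 56 min; less 30 min break → 6 h 26 min
Thu: 8:30 AM–1:07 PM = 4 h 37 min; less 30 min break → 4 h 7 min
Mon reg 4 h 19 min / OT 0 h 0 min; Tue reg 6 h 33 min / OT 0 h 0 min; Wed reg 6 h 26 min / OT 0 h 0 min; Thu reg 4 h 7 min / OT 0 h 0 min.
Totals: regular 21 h 25 min, overtime 0 h 0 min.

Regular 21.42 hours, overtime 0.00 hours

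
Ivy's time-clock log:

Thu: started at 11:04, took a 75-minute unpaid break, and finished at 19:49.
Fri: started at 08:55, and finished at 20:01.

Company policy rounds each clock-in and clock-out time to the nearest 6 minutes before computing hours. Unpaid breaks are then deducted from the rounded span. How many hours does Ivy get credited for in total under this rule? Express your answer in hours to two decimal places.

18.55 hours

Thu: in 11:04→11:06, out 19:49→19:48; 8 h 42 min − 75 min = 7 h 27 min
Fri: in 08:55→08:54, out 20:01→20:00; 11 h 6 min
Total credited: 18 h 33 min.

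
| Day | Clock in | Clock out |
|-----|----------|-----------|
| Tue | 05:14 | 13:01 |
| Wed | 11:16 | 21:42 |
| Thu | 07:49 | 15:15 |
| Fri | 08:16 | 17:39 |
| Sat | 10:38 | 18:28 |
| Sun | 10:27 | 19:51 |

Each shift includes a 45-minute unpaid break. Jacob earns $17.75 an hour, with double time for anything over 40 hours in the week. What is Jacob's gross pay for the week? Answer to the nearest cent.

$985.72

Tue: 05:14–13:01 = 7 h 47 min; less 45 min break → 7 h 2 min
Wed: 11:16–21:42 = 10 h 26 min; less 45 min break → 9 h 41 min
Thu: 07:49–15:15 = 7 h 26 min; less 45 min break → 6 h 41 min
Fri: 08:16–17:39 = 9 h 23 min; less 45 min break → 8 h 38 min
Sat: 10:38–18:28 = 7 h 50 min; less 45 min break → 7 h 5 min
Sun: 10:27–19:51 = 9 h 24 min; less 45 min break → 8 h 39 min
Total worked: 47 h 46 min = 2866 min.
Regular 40 h 0 min = 2400 min at $17.75/h; overtime 7 h 46 min = 466 min at $35.50/h.
Pay = (2400 × $17.75 + 466 × $35.50) ÷ 60 = $985.72.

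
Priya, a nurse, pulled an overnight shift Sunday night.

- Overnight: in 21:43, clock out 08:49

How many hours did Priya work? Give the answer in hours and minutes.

11 h 6 min

Overnight: 21:43 → midnight = 2 h 17 min; midnight → 08:49 = 8 h 49 min; span 11 h 6 min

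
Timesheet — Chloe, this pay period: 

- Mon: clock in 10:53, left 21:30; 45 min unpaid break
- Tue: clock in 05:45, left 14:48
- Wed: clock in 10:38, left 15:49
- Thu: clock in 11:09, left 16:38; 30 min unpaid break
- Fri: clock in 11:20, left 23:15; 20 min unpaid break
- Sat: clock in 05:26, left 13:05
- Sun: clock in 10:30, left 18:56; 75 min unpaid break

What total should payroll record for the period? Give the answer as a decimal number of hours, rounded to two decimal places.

Mon: 10:53–21:30 = 10 h 37 min; less 45 min break → 9 h 52 min
Tue: 05:45–14:48 = 9 h 3 min
Wed: 10:38–15:49 = 5 h 11 min
Thu: 11:09–16:38 = 5 h 29 min; less 30 min break → 4 h 59 min
Fri: 11:20–23:15 = 11 h 55 min; less 20 min break → 11 h 35 min
Sat: 05:26–13:05 = 7 h 39 min
Sun: 10:30–18:56 = 8 h 26 min; less 75 min break → 7 h 11 min
Total: 9 h 52 min + 9 h 3 min + 5 h 11 min + 4 h 59 min + 11 h 35 min + 7 h 39 min + 7 h 11 min = 55 h 30 min.

55.50 hours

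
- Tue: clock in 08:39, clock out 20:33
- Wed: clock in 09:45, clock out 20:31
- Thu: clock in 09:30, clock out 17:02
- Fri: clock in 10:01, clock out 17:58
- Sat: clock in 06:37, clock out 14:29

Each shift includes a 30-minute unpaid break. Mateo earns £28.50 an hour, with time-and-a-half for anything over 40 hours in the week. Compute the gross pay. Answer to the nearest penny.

Tue: 08:39–20:33 = 11 h 54 min; less 30 min break → 11 h 24 min
Wed: 09:45–20:31 = 10 h 46 min; less 30 min break → 10 h 16 min
Thu: 09:30–17:02 = 7 h 32 min; less 30 min break → 7 h 2 min
Fri: 10:01–17:58 = 7 h 57 min; less 30 min break → 7 h 27 min
Sat: 06:37–14:29 = 7 h 52 min; less 30 min break → 7 h 22 min
Total worked: 43 h 31 min = 2611 min.
Regular 40 h 0 min = 2400 min at £28.50/h; overtime 3 h 31 min = 211 min at £42.75/h.
Pay = (2400 × £28.50 + 211 × £42.75) ÷ 60 = £1290.34.

£1290.34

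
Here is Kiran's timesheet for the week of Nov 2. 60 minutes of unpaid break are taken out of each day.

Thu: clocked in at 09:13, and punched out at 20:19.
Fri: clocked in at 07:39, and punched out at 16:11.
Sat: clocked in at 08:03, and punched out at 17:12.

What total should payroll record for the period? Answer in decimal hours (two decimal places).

25.78 hours

Thu: 09:13–20:19 = 11 h 6 min; less 60 min break → 10 h 6 min
Fri: 07:39–16:11 = 8 h 32 min; less 60 min break → 7 h 32 min
Sat: 08:03–17:12 = 9 h 9 min; less 60 min break → 8 h 9 min
Total: 10 h 6 min + 7 h 32 min + 8 h 9 min = 25 h 47 min.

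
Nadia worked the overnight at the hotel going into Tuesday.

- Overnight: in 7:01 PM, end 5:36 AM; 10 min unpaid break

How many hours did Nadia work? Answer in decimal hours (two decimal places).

10.42 hours

Overnight: 7:01 PM → midnight = 4 h 59 min; midnight → 5:36 AM = 5 h 36 min; span 10 h 35 min; less 10 min break → 10 h 25 min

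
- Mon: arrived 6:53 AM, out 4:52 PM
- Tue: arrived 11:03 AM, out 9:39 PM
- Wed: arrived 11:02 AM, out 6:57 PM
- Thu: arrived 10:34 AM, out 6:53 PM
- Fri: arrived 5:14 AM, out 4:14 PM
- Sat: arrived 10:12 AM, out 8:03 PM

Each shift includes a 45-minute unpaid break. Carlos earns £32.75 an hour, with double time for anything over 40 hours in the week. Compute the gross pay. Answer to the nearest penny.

Mon: 6:53 AM–4:52 PM = 9 h 59 min; less 45 min break → 9 h 14 min
Tue: 11:03 AM–9:39 PM = 10 h 36 min; less 45 min break → 9 h 51 min
Wed: 11:02 AM–6:57 PM = 7 h 55 min; less 45 min break → 7 h 10 min
Thu: 10:34 AM–6:53 PM = 8 h 19 min; less 45 min break → 7 h 34 min
Fri: 5:14 AM–4:14 PM = 11 h 0 min; less 45 min break → 10 h 15 min
Sat: 10:12 AM–8:03 PM = 9 h 51 min; less 45 min break → 9 h 6 min
Total worked: 53 h 10 min = 3190 min.
Regular 40 h 0 min = 2400 min at £32.75/h; overtime 13 h 10 min = 790 min at £65.50/h.
Pay = (2400 × £32.75 + 790 × £65.50) ÷ 60 = £2172.42.

£2172.42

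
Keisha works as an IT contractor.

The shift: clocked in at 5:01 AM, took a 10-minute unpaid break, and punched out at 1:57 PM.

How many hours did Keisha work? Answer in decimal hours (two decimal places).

The shift: 5:01 AM–1:57 PM = 8 h 56 min; less 10 min break → 8 h 46 min

8.77 hours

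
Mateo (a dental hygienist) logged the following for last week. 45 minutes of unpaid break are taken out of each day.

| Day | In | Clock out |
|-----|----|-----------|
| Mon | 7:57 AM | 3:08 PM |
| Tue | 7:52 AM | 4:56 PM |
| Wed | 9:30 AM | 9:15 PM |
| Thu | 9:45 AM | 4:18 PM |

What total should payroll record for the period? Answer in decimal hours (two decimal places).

31.55 hours

Mon: 7:57 AM–3:08 PM = 7 h 11 min; less 45 min break → 6 h 26 min
Tue: 7:52 AM–4:56 PM = 9 h 4 min; less 45 min break → 8 h 19 min
Wed: 9:30 AM–9:15 PM = 11 h 45 min; less 45 min break → 11 h 0 min
Thu: 9:45 AM–4:18 PM = 6 h 33 min; less 45 min break → 5 h 48 min
Total: 6 h 26 min + 8 h 19 min + 11 h 0 min + 5 h 48 min = 31 h 33 min.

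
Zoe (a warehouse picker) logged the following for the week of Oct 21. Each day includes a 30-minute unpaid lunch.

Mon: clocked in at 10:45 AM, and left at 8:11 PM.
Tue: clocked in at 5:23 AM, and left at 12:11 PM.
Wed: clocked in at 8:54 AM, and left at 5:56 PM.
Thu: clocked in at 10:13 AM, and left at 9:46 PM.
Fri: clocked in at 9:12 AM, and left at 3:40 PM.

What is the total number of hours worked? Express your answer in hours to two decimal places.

Mon: 10:45 AM–8:11 PM = 9 h 26 min; less 30 min break → 8 h 56 min
Tue: 5:23 AM–12:11 PM = 6 h 48 min; less 30 min break → 6 h 18 min
Wed: 8:54 AM–5:56 PM = 9 h 2 min; less 30 min break → 8 h 32 min
Thu: 10:13 AM–9:46 PM = 11 h 33 min; less 30 min break → 11 h 3 min
Fri: 9:12 AM–3:40 PM = 6 h 28 min; less 30 min break → 5 h 58 min
Total: 8 h 56 min + 6 h 18 min + 8 h 32 min + 11 h 3 min + 5 h 58 min = 40 h 47 min.

40.78 hours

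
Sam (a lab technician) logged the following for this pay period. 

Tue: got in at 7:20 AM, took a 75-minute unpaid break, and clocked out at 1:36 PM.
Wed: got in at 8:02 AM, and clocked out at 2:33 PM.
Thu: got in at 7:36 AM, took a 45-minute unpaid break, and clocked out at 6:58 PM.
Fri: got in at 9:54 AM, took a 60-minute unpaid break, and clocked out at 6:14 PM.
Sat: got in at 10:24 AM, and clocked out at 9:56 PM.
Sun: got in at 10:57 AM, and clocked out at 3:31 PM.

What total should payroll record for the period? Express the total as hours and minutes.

Tue: 7:20 AM–1:36 PM = 6 h 16 min; less 75 min break → 5 h 1 min
Wed: 8:02 AM–2:33 PM = 6 h 31 min
Thu: 7:36 AM–6:58 PM = 11 h 22 min; less 45 min break → 10 h 37 min
Fri: 9:54 AM–6:14 PM = 8 h 20 min; less 60 min break → 7 h 20 min
Sat: 10:24 AM–9:56 PM = 11 h 32 min
Sun: 10:57 AM–3:31 PM = 4 h 34 min
Total: 5 h 1 min + 6 h 31 min + 10 h 37 min + 7 h 20 min + 11 h 32 min + 4 h 34 min = 45 h 35 min.

45 h 35 min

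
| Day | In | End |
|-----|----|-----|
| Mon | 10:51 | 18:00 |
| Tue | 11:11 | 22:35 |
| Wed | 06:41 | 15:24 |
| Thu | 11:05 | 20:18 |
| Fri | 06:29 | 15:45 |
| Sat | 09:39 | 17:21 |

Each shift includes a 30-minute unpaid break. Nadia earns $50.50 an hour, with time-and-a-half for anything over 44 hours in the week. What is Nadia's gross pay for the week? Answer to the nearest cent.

$2710.59

Mon: 10:51–18:00 = 7 h 9 min; less 30 min break → 6 h 39 min
Tue: 11:11–22:35 = 11 h 24 min; less 30 min break → 10 h 54 min
Wed: 06:41–15:24 = 8 h 43 min; less 30 min break → 8 h 13 min
Thu: 11:05–20:18 = 9 h 13 min; less 30 min break → 8 h 43 min
Fri: 06:29–15:45 = 9 h 16 min; less 30 min break → 8 h 46 min
Sat: 09:39–17:21 = 7 h 42 min; less 30 min break → 7 h 12 min
Total worked: 50 h 27 min = 3027 min.
Regular 44 h 0 min = 2640 min at $50.50/h; overtime 6 h 27 min = 387 min at $75.75/h.
Pay = (2640 × $50.50 + 387 × $75.75) ÷ 60 = $2710.59.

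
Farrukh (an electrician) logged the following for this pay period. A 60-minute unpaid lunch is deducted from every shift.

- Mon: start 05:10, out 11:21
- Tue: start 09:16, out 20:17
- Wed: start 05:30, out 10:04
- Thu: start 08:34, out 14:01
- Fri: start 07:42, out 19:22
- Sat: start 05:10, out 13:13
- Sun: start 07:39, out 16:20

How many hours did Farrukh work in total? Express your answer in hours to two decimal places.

Mon: 05:10–11:21 = 6 h 11 min; less 60 min break → 5 h 11 min
Tue: 09:16–20:17 = 11 h 1 min; less 60 min break → 10 h 1 min
Wed: 05:30–10:04 = 4 h 34 min; less 60 min break → 3 h 34 min
Thu: 08:34–14:01 = 5 h 27 min; less 60 min break → 4 h 27 min
Fri: 07:42–19:22 = 11 h 40 min; less 60 min break → 10 h 40 min
Sat: 05:10–13:13 = 8 h 3 min; less 60 min break → 7 h 3 min
Sun: 07:39–16:20 = 8 h 41 min; less 60 min break → 7 h 41 min
Total: 5 h 11 min + 10 h 1 min + 3 h 34 min + 4 h 27 min + 10 h 40 min + 7 h 3 min + 7 h 41 min = 48 h 37 min.

48.62 hours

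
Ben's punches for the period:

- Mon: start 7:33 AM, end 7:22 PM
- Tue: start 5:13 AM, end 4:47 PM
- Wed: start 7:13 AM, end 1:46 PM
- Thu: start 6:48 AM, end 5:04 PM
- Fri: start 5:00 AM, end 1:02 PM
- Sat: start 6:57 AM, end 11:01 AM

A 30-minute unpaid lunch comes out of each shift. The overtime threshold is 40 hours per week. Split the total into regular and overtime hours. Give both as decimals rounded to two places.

Regular 40.00 hours, overtime 9.30 hours

Mon: 7:33 AM–7:22 PM = 11 h 49 min; less 30 min break → 11 h 19 min
Tue: 5:13 AM–4:47 PM = 11 h 34 min; less 30 min break → 11 h 4 min
Wed: 7:13 AM–1:46 PM = 6 h 33 min; less 30 min break → 6 h 3 min
Thu: 6:48 AM–5:04 PM = 10 h 16 min; less 30 min break → 9 h 46 min
Fri: 5:00 AM–1:02 PM = 8 h 2 min; less 30 min break → 7 h 32 min
Sat: 6:57 AM–11:01 AM = 4 h 4 min; less 30 min break → 3 h 34 min
Total worked: 49 h 18 min = 49.30 h.
Threshold 40 h → overtime 9 h 18 min, regular 40 h 0 min.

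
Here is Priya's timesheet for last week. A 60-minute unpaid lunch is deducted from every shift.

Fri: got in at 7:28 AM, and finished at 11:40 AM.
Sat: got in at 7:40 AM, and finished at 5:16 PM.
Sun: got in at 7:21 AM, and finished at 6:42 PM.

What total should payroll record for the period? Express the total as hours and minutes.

Fri: 7:28 AM–11:40 AM = 4 h 12 min; less 60 min break → 3 h 12 min
Sat: 7:40 AM–5:16 PM = 9 h 36 min; less 60 min break → 8 h 36 min
Sun: 7:21 AM–6:42 PM = 11 h 21 min; less 60 min break → 10 h 21 min
Total: 3 h 12 min + 8 h 36 min + 10 h 21 min = 22 h 9 min.

22 h 9 min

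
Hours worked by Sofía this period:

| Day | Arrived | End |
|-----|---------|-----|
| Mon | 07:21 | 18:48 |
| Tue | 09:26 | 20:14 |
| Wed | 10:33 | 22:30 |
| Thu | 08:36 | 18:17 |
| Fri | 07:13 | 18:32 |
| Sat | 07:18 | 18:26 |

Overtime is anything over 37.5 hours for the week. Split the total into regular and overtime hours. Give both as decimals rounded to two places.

Regular 37.50 hours, overtime 28.83 hours

Mon: 07:21–18:48 = 11 h 27 min
Tue: 09:26–20:14 = 10 h 48 min
Wed: 10:33–22:30 = 11 h 57 min
Thu: 08:36–18:17 = 9 h 41 min
Fri: 07:13–18:32 = 11 h 19 min
Sat: 07:18–18:26 = 11 h 8 min
Total worked: 66 h 20 min = 66.33 h.
Threshold 37.5 h → overtime 28 h 50 min, regular 37 h 30 min.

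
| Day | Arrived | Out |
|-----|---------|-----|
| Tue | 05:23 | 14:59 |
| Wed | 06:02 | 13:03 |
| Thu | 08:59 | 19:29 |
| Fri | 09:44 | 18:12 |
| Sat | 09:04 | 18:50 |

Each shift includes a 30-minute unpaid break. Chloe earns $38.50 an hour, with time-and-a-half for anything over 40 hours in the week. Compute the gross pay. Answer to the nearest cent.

$1704.59

Tue: 05:23–14:59 = 9 h 36 min; less 30 min break → 9 h 6 min
Wed: 06:02–13:03 = 7 h 1 min; less 30 min break → 6 h 31 min
Thu: 08:59–19:29 = 10 h 30 min; less 30 min break → 10 h 0 min
Fri: 09:44–18:12 = 8 h 28 min; less 30 min break → 7 h 58 min
Sat: 09:04–18:50 = 9 h 46 min; less 30 min break → 9 h 16 min
Total worked: 42 h 51 min = 2571 min.
Regular 40 h 0 min = 2400 min at $38.50/h; overtime 2 h 51 min = 171 min at $57.75/h.
Pay = (2400 × $38.50 + 171 × $57.75) ÷ 60 = $1704.59.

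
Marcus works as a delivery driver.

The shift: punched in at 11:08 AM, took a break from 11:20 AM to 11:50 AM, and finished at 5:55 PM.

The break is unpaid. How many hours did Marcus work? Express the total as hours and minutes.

The shift: 11:08 AM–5:55 PM = 6 h 47 min; less 30 min break → 6 h 17 min

6 h 17 min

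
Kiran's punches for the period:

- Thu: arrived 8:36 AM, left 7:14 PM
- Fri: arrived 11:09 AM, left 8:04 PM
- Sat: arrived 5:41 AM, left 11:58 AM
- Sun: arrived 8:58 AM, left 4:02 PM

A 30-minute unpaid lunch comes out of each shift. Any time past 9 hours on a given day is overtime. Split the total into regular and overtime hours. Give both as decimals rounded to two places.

Thu: 8:36 AM–7:14 PM = 10 h 38 min; less 30 min break → 10 h 8 min
Fri: 11:09 AM–8:04 PM = 8 h 55 min; less 30 min break → 8 h 25 min
Sat: 5:41 AM–11:58 AM = 6 h 17 min; less 30 min break → 5 h 47 min
Sun: 8:58 AM–4:02 PM = 7 h 4 min; less 30 min break → 6 h 34 min
Thu reg 9 h 0 min / OT 1 h 8 min; Fri reg 8 h 25 min / OT 0 h 0 min; Sat reg 5 h 47 min / OT 0 h 0 min; Sun reg 6 h 34 min / OT 0 h 0 min.
Totals: regular 29 h 46 min, overtime 1 h 8 min.

Regular 29.77 hours, overtime 1.13 hours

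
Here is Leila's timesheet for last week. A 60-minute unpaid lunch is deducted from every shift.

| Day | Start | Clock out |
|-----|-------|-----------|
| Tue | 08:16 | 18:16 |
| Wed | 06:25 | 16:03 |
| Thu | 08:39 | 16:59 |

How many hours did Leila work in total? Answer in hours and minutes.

24 h 58 min

Tue: 08:16–18:16 = 10 h 0 min; less 60 min break → 9 h 0 min
Wed: 06:25–16:03 = 9 h 38 min; less 60 min break → 8 h 38 min
Thu: 08:39–16:59 = 8 h 20 min; less 60 min break → 7 h 20 min
Total: 9 h 0 min + 8 h 38 min + 7 h 20 min = 24 h 58 min.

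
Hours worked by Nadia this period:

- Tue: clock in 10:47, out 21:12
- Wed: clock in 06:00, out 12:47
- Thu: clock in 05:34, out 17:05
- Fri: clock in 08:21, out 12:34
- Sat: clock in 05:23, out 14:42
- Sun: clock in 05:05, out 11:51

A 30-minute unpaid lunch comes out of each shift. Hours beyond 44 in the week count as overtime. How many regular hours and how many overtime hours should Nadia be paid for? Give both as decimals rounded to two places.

Regular 44.00 hours, overtime 2.02 hours

Tue: 10:47–21:12 = 10 h 25 min; less 30 min break → 9 h 55 min
Wed: 06:00–12:47 = 6 h 47 min; less 30 min break → 6 h 17 min
Thu: 05:34–17:05 = 11 h 31 min; less 30 min break → 11 h 1 min
Fri: 08:21–12:34 = 4 h 13 min; less 30 min break → 3 h 43 min
Sat: 05:23–14:42 = 9 h 19 min; less 30 min break → 8 h 49 min
Sun: 05:05–11:51 = 6 h 46 min; less 30 min break → 6 h 16 min
Total worked: 46 h 1 min = 46.02 h.
Threshold 44 h → overtime 2 h 1 min, regular 44 h 0 min.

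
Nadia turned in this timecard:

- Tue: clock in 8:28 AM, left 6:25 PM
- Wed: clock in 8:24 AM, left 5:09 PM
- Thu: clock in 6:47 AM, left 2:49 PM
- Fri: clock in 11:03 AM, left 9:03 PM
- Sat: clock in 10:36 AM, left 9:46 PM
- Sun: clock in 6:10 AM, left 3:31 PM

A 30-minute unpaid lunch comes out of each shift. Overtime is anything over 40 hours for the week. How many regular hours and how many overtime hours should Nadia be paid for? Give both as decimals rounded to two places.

Regular 40.00 hours, overtime 14.25 hours

Tue: 8:28 AM–6:25 PM = 9 h 57 min; less 30 min break → 9 h 27 min
Wed: 8:24 AM–5:09 PM = 8 h 45 min; less 30 min break → 8 h 15 min
Thu: 6:47 AM–2:49 PM = 8 h 2 min; less 30 min break → 7 h 32 min
Fri: 11:03 AM–9:03 PM = 10 h 0 min; less 30 min break → 9 h 30 min
Sat: 10:36 AM–9:46 PM = 11 h 10 min; less 30 min break → 10 h 40 min
Sun: 6:10 AM–3:31 PM = 9 h 21 min; less 30 min break → 8 h 51 min
Total worked: 54 h 15 min = 54.25 h.
Threshold 40 h → overtime 14 h 15 min, regular 40 h 0 min.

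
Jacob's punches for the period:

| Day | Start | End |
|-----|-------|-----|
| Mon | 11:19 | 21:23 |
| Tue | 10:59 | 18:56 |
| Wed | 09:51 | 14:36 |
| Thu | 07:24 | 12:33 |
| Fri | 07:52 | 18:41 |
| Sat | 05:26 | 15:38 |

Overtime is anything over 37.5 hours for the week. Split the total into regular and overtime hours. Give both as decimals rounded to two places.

Regular 37.50 hours, overtime 11.43 hours

Mon: 11:19–21:23 = 10 h 4 min
Tue: 10:59–18:56 = 7 h 57 min
Wed: 09:51–14:36 = 4 h 45 min
Thu: 07:24–12:33 = 5 h 9 min
Fri: 07:52–18:41 = 10 h 49 min
Sat: 05:26–15:38 = 10 h 12 min
Total worked: 48 h 56 min = 48.93 h.
Threshold 37.5 h → overtime 11 h 26 min, regular 37 h 30 min.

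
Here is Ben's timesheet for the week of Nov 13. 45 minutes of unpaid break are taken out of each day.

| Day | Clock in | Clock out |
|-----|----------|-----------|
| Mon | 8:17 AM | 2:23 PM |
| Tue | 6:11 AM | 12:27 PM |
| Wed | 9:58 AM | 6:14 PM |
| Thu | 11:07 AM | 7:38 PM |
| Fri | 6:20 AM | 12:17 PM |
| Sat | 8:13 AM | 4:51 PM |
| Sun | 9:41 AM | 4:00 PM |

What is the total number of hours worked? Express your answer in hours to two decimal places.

44.80 hours

Mon: 8:17 AM–2:23 PM = 6 h 6 min; less 45 min break → 5 h 21 min
Tue: 6:11 AM–12:27 PM = 6 h 16 min; less 45 min break → 5 h 31 min
Wed: 9:58 AM–6:14 PM = 8 h 16 min; less 45 min break → 7 h 31 min
Thu: 11:07 AM–7:38 PM = 8 h 31 min; less 45 min break → 7 h 46 min
Fri: 6:20 AM–12:17 PM = 5 h 57 min; less 45 min break → 5 h 12 min
Sat: 8:13 AM–4:51 PM = 8 h 38 min; less 45 min break → 7 h 53 min
Sun: 9:41 AM–4:00 PM = 6 h 19 min; less 45 min break → 5 h 34 min
Total: 5 h 21 min + 5 h 31 min + 7 h 31 min + 7 h 46 min + 5 h 12 min + 7 h 53 min + 5 h 34 min = 44 h 48 min.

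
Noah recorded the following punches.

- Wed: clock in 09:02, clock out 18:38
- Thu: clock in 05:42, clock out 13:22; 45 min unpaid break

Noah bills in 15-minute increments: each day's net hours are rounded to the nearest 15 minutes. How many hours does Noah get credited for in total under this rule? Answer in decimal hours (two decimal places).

Wed: 09:02–18:38 = 9 h 36 min → rounds to 9 h 30 min
Thu: 05:42–13:22 = 7 h 40 min − 45 min = 6 h 55 min → rounds to 7 h 0 min
Total credited: 16 h 30 min.

16.50 hours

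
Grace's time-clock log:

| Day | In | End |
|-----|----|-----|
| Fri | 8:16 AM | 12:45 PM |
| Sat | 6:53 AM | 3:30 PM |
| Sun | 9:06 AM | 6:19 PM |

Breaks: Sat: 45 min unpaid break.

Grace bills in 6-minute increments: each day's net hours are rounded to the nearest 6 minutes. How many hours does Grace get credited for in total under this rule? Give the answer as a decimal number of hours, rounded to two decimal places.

Fri: 8:16 AM–12:45 PM = 4 h 29 min → rounds to 4 h 30 min
Sat: 6:53 AM–3:30 PM = 8 h 37 min − 45 min = 7 h 52 min → rounds to 7 h 54 min
Sun: 9:06 AM–6:19 PM = 9 h 13 min → rounds to 9 h 12 min
Total credited: 21 h 36 min.

21.60 hours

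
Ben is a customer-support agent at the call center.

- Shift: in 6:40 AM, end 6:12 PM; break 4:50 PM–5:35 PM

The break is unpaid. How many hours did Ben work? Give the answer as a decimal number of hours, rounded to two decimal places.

10.78 hours

Shift: 6:40 AM–6:12 PM = 11 h 32 min; less 45 min break → 10 h 47 min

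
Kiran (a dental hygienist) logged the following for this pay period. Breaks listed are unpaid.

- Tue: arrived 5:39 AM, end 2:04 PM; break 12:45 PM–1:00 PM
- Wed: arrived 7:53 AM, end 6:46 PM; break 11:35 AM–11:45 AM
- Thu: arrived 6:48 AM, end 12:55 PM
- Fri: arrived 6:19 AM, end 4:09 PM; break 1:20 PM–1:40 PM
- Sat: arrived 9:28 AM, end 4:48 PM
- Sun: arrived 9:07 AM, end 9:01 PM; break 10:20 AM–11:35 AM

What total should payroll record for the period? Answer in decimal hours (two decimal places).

52.48 hours

Tue: 5:39 AM–2:04 PM = 8 h 25 min; less 15 min break → 8 h 10 min
Wed: 7:53 AM–6:46 PM = 10 h 53 min; less 10 min break → 10 h 43 min
Thu: 6:48 AM–12:55 PM = 6 h 7 min
Fri: 6:19 AM–4:09 PM = 9 h 50 min; less 20 min break → 9 h 30 min
Sat: 9:28 AM–4:48 PM = 7 h 20 min
Sun: 9:07 AM–9:01 PM = 11 h 54 min; less 75 min break → 10 h 39 min
Total: 8 h 10 min + 10 h 43 min + 6 h 7 min + 9 h 30 min + 7 h 20 min + 10 h 39 min = 52 h 29 min.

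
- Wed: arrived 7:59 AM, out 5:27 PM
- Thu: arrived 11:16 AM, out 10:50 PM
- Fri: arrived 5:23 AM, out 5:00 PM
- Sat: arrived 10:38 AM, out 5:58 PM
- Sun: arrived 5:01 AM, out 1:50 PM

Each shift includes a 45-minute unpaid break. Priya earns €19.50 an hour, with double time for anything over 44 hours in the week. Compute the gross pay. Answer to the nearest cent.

€898.95

Wed: 7:59 AM–5:27 PM = 9 h 28 min; less 45 min break → 8 h 43 min
Thu: 11:16 AM–10:50 PM = 11 h 34 min; less 45 min break → 10 h 49 min
Fri: 5:23 AM–5:00 PM = 11 h 37 min; less 45 min break → 10 h 52 min
Sat: 10:38 AM–5:58 PM = 7 h 20 min; less 45 min break → 6 h 35 min
Sun: 5:01 AM–1:50 PM = 8 h 49 min; less 45 min break → 8 h 4 min
Total worked: 45 h 3 min = 2703 min.
Regular 44 h 0 min = 2640 min at €19.50/h; overtime 1 h 3 min = 63 min at €39.00/h.
Pay = (2640 × €19.50 + 63 × €39.00) ÷ 60 = €898.95.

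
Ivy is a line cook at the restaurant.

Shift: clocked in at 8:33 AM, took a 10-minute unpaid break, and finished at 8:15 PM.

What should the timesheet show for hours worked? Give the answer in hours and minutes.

11 h 32 min

Shift: 8:33 AM–8:15 PM = 11 h 42 min; less 10 min break → 11 h 32 min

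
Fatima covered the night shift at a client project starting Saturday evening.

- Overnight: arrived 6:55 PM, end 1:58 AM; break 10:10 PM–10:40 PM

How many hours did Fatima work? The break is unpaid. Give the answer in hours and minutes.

6 h 33 min

Overnight: 6:55 PM → midnight = 5 h 5 min; midnight → 1:58 AM = 1 h 58 min; span 7 h 3 min; less 30 min break → 6 h 33 min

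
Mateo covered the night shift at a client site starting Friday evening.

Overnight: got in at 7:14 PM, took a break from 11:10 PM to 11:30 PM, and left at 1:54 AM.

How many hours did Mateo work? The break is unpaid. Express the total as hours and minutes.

6 h 20 min

Overnight: 7:14 PM → midnight = 4 h 46 min; midnight → 1:54 AM = 1 h 54 min; span 6 h 40 min; less 20 min break → 6 h 20 min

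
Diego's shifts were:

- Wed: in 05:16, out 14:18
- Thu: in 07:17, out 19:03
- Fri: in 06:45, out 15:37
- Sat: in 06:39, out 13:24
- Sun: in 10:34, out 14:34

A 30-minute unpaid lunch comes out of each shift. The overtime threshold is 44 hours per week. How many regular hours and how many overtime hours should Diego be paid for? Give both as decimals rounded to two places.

Wed: 05:16–14:18 = 9 h 2 min; less 30 min break → 8 h 32 min
Thu: 07:17–19:03 = 11 h 46 min; less 30 min break → 11 h 16 min
Fri: 06:45–15:37 = 8 h 52 min; less 30 min break → 8 h 22 min
Sat: 06:39–13:24 = 6 h 45 min; less 30 min break → 6 h 15 min
Sun: 10:34–14:34 = 4 h 0 min; less 30 min break → 3 h 30 min
Total worked: 37 h 55 min = 37.92 h.
Threshold 44 h → overtime 0 h 0 min, regular 37 h 55 min.

Regular 37.92 hours, overtime 0.00 hours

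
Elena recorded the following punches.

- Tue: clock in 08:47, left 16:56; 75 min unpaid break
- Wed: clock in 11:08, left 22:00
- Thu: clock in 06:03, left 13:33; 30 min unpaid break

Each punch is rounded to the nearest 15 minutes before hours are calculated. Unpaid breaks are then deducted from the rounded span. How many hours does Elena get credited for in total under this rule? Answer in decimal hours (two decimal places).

24.75 hours

Tue: in 08:47→08:45, out 16:56→17:00; 8 h 15 min − 75 min = 7 h 0 min
Wed: in 11:08→11:15, out 22:00→22:00; 10 h 45 min
Thu: in 06:03→06:00, out 13:33→13:30; 7 h 30 min − 30 min = 7 h 0 min
Total credited: 24 h 45 min.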